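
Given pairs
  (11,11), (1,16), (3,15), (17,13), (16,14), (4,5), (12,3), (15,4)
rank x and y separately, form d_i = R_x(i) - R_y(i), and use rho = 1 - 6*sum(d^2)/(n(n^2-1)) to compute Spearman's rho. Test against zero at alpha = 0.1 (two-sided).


Step 1: Rank x and y separately (midranks; no ties here).
rank(x): 11->4, 1->1, 3->2, 17->8, 16->7, 4->3, 12->5, 15->6
rank(y): 11->4, 16->8, 15->7, 13->5, 14->6, 5->3, 3->1, 4->2
Step 2: d_i = R_x(i) - R_y(i); compute d_i^2.
  (4-4)^2=0, (1-8)^2=49, (2-7)^2=25, (8-5)^2=9, (7-6)^2=1, (3-3)^2=0, (5-1)^2=16, (6-2)^2=16
sum(d^2) = 116.
Step 3: rho = 1 - 6*116 / (8*(8^2 - 1)) = 1 - 696/504 = -0.380952.
Step 4: Under H0, t = rho * sqrt((n-2)/(1-rho^2)) = -1.0092 ~ t(6).
Step 5: Two-sided p-value from the t-distribution with 6 df = 0.351813.
Step 6: alpha = 0.1. fail to reject H0.

rho = -0.3810, p = 0.351813, fail to reject H0 at alpha = 0.1.


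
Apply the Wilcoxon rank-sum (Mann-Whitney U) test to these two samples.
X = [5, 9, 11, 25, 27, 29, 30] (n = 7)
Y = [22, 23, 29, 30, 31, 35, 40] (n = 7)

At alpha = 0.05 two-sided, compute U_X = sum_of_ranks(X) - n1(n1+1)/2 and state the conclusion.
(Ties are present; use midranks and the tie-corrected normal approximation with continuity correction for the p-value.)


Step 1: Combine and sort all 14 observations; assign midranks.
sorted (value, group): (5,X), (9,X), (11,X), (22,Y), (23,Y), (25,X), (27,X), (29,X), (29,Y), (30,X), (30,Y), (31,Y), (35,Y), (40,Y)
ranks: 5->1, 9->2, 11->3, 22->4, 23->5, 25->6, 27->7, 29->8.5, 29->8.5, 30->10.5, 30->10.5, 31->12, 35->13, 40->14
Step 2: Rank sum for X: R1 = 1 + 2 + 3 + 6 + 7 + 8.5 + 10.5 = 38.
Step 3: U_X = R1 - n1(n1+1)/2 = 38 - 7*8/2 = 38 - 28 = 10.
       U_Y = n1*n2 - U_X = 49 - 10 = 39.
Step 4: Ties are present, so use the tie-corrected normal approximation (with continuity correction) for the p-value.
Step 5: p-value = 0.073005; compare to alpha = 0.05. fail to reject H0.

U_X = 10, p = 0.073005, fail to reject H0 at alpha = 0.05.


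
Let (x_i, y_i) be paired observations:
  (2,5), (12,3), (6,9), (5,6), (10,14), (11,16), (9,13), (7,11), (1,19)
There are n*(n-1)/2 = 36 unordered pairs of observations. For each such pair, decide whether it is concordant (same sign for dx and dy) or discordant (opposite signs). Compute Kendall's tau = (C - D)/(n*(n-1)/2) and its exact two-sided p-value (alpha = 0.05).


Step 1: Enumerate the 36 unordered pairs (i,j) with i<j and classify each by sign(x_j-x_i) * sign(y_j-y_i).
  (1,2):dx=+10,dy=-2->D; (1,3):dx=+4,dy=+4->C; (1,4):dx=+3,dy=+1->C; (1,5):dx=+8,dy=+9->C
  (1,6):dx=+9,dy=+11->C; (1,7):dx=+7,dy=+8->C; (1,8):dx=+5,dy=+6->C; (1,9):dx=-1,dy=+14->D
  (2,3):dx=-6,dy=+6->D; (2,4):dx=-7,dy=+3->D; (2,5):dx=-2,dy=+11->D; (2,6):dx=-1,dy=+13->D
  (2,7):dx=-3,dy=+10->D; (2,8):dx=-5,dy=+8->D; (2,9):dx=-11,dy=+16->D; (3,4):dx=-1,dy=-3->C
  (3,5):dx=+4,dy=+5->C; (3,6):dx=+5,dy=+7->C; (3,7):dx=+3,dy=+4->C; (3,8):dx=+1,dy=+2->C
  (3,9):dx=-5,dy=+10->D; (4,5):dx=+5,dy=+8->C; (4,6):dx=+6,dy=+10->C; (4,7):dx=+4,dy=+7->C
  (4,8):dx=+2,dy=+5->C; (4,9):dx=-4,dy=+13->D; (5,6):dx=+1,dy=+2->C; (5,7):dx=-1,dy=-1->C
  (5,8):dx=-3,dy=-3->C; (5,9):dx=-9,dy=+5->D; (6,7):dx=-2,dy=-3->C; (6,8):dx=-4,dy=-5->C
  (6,9):dx=-10,dy=+3->D; (7,8):dx=-2,dy=-2->C; (7,9):dx=-8,dy=+6->D; (8,9):dx=-6,dy=+8->D
Step 2: C = 21, D = 15, total pairs = 36.
Step 3: tau = (C - D)/(n(n-1)/2) = (21 - 15)/36 = 0.166667.
Step 4: Exact two-sided p-value (enumerate n! = 362880 permutations of y under H0): p = 0.612202.
Step 5: alpha = 0.05. fail to reject H0.

tau_b = 0.1667 (C=21, D=15), p = 0.612202, fail to reject H0.


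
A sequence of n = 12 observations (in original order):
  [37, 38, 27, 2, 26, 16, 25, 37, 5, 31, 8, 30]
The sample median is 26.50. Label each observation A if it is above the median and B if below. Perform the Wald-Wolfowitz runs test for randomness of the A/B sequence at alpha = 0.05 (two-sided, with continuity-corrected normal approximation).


Step 1: Compute median = 26.50; label A = above, B = below.
Labels in order: AAABBBBABABA  (n_A = 6, n_B = 6)
Step 2: Count runs R = 7.
Step 3: Under H0 (random ordering), E[R] = 2*n_A*n_B/(n_A+n_B) + 1 = 2*6*6/12 + 1 = 7.0000.
        Var[R] = 2*n_A*n_B*(2*n_A*n_B - n_A - n_B) / ((n_A+n_B)^2 * (n_A+n_B-1)) = 4320/1584 = 2.7273.
        SD[R] = 1.6514.
Step 4: R = E[R], so z = 0 with no continuity correction.
Step 5: Two-sided p-value via normal approximation = 2*(1 - Phi(|z|)) = 1.000000.
Step 6: alpha = 0.05. fail to reject H0.

R = 7, z = 0.0000, p = 1.000000, fail to reject H0.


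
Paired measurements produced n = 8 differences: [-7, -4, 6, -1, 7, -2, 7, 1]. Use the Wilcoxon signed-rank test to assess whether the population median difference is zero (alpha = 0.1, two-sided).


Step 1: Drop any zero differences (none here) and take |d_i|.
|d| = [7, 4, 6, 1, 7, 2, 7, 1]
Step 2: Midrank |d_i| (ties get averaged ranks).
ranks: |7|->7, |4|->4, |6|->5, |1|->1.5, |7|->7, |2|->3, |7|->7, |1|->1.5
Step 3: Attach original signs; sum ranks with positive sign and with negative sign.
W+ = 5 + 7 + 7 + 1.5 = 20.5
W- = 7 + 4 + 1.5 + 3 = 15.5
(Check: W+ + W- = 36 should equal n(n+1)/2 = 36.)
Step 4: Test statistic W = min(W+, W-) = 15.5.
Step 5: Ties in |d|, so use the tie-corrected normal approximation.
        E[W] = n(n+1)/4 = 8*9/4 = 18.
        Tie groups: |d|=1 (t=2), |d|=7 (t=3); sum(t^3 - t) = 30.
        Var[W] = n(n+1)(2n+1)/24 - sum(t^3-t)/48 = 1224/24 - 30/48 = 50.375.
        z = (W - E[W]) / sqrt(Var[W]) = (15.5 - 18) / 7.0975 = -0.3522.
        Two-sided p = 2*Phi(z) = 0.724662.
Step 6: alpha = 0.1. fail to reject H0.

W+ = 20.5, W- = 15.5, W = min = 15.5, p = 0.724662, fail to reject H0.


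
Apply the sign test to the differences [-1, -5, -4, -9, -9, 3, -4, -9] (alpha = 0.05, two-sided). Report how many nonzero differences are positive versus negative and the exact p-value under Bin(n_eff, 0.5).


Step 1: Discard zero differences. Original n = 8; n_eff = number of nonzero differences = 8.
Nonzero differences (with sign): -1, -5, -4, -9, -9, +3, -4, -9
Step 2: Count signs: positive = 1, negative = 7.
Step 3: Under H0: P(positive) = 0.5, so the number of positives S ~ Bin(8, 0.5).
Step 4: Two-sided exact p-value = sum of Bin(8,0.5) probabilities at or below the observed probability = 0.070312.
Step 5: alpha = 0.05. fail to reject H0.

n_eff = 8, pos = 1, neg = 7, p = 0.070312, fail to reject H0.


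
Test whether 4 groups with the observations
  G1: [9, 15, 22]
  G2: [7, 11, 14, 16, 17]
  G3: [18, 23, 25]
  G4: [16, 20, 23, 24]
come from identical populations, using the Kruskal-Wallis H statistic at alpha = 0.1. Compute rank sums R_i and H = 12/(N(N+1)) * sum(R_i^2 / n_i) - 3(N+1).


Step 1: Combine all N = 15 observations and assign midranks.
sorted (value, group, rank): (7,G2,1), (9,G1,2), (11,G2,3), (14,G2,4), (15,G1,5), (16,G2,6.5), (16,G4,6.5), (17,G2,8), (18,G3,9), (20,G4,10), (22,G1,11), (23,G3,12.5), (23,G4,12.5), (24,G4,14), (25,G3,15)
Step 2: Sum ranks within each group.
R_1 = 18 (n_1 = 3)
R_2 = 22.5 (n_2 = 5)
R_3 = 36.5 (n_3 = 3)
R_4 = 43 (n_4 = 4)
Step 3: H = 12/(N(N+1)) * sum(R_i^2/n_i) - 3(N+1)
     = 12/(15*16) * (18^2/3 + 22.5^2/5 + 36.5^2/3 + 43^2/4) - 3*16
     = 0.050000 * 1115.58 - 48
     = 7.779167.
Step 4: Ties present; correction factor C = 1 - 12/(15^3 - 15) = 0.996429. Corrected H = 7.779167 / 0.996429 = 7.807049.
Step 5: Under H0, H ~ chi^2(3); p-value = 0.050172.
Step 6: alpha = 0.1. reject H0.

H = 7.8070, df = 3, p = 0.050172, reject H0.


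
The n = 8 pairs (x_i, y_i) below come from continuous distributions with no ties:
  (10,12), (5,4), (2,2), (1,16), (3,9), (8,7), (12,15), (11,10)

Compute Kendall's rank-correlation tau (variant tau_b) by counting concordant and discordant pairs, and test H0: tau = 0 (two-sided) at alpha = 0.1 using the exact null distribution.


Step 1: Enumerate the 28 unordered pairs (i,j) with i<j and classify each by sign(x_j-x_i) * sign(y_j-y_i).
  (1,2):dx=-5,dy=-8->C; (1,3):dx=-8,dy=-10->C; (1,4):dx=-9,dy=+4->D; (1,5):dx=-7,dy=-3->C
  (1,6):dx=-2,dy=-5->C; (1,7):dx=+2,dy=+3->C; (1,8):dx=+1,dy=-2->D; (2,3):dx=-3,dy=-2->C
  (2,4):dx=-4,dy=+12->D; (2,5):dx=-2,dy=+5->D; (2,6):dx=+3,dy=+3->C; (2,7):dx=+7,dy=+11->C
  (2,8):dx=+6,dy=+6->C; (3,4):dx=-1,dy=+14->D; (3,5):dx=+1,dy=+7->C; (3,6):dx=+6,dy=+5->C
  (3,7):dx=+10,dy=+13->C; (3,8):dx=+9,dy=+8->C; (4,5):dx=+2,dy=-7->D; (4,6):dx=+7,dy=-9->D
  (4,7):dx=+11,dy=-1->D; (4,8):dx=+10,dy=-6->D; (5,6):dx=+5,dy=-2->D; (5,7):dx=+9,dy=+6->C
  (5,8):dx=+8,dy=+1->C; (6,7):dx=+4,dy=+8->C; (6,8):dx=+3,dy=+3->C; (7,8):dx=-1,dy=-5->C
Step 2: C = 18, D = 10, total pairs = 28.
Step 3: tau = (C - D)/(n(n-1)/2) = (18 - 10)/28 = 0.285714.
Step 4: Exact two-sided p-value (enumerate n! = 40320 permutations of y under H0): p = 0.398760.
Step 5: alpha = 0.1. fail to reject H0.

tau_b = 0.2857 (C=18, D=10), p = 0.398760, fail to reject H0.


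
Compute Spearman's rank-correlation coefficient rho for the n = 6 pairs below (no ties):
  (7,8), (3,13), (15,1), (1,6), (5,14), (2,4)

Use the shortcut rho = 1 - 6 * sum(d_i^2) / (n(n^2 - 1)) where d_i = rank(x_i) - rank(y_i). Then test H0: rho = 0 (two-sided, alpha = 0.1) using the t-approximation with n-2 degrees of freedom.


Step 1: Rank x and y separately (midranks; no ties here).
rank(x): 7->5, 3->3, 15->6, 1->1, 5->4, 2->2
rank(y): 8->4, 13->5, 1->1, 6->3, 14->6, 4->2
Step 2: d_i = R_x(i) - R_y(i); compute d_i^2.
  (5-4)^2=1, (3-5)^2=4, (6-1)^2=25, (1-3)^2=4, (4-6)^2=4, (2-2)^2=0
sum(d^2) = 38.
Step 3: rho = 1 - 6*38 / (6*(6^2 - 1)) = 1 - 228/210 = -0.085714.
Step 4: Under H0, t = rho * sqrt((n-2)/(1-rho^2)) = -0.1721 ~ t(4).
Step 5: Two-sided p-value from the t-distribution with 4 df = 0.871743.
Step 6: alpha = 0.1. fail to reject H0.

rho = -0.0857, p = 0.871743, fail to reject H0 at alpha = 0.1.


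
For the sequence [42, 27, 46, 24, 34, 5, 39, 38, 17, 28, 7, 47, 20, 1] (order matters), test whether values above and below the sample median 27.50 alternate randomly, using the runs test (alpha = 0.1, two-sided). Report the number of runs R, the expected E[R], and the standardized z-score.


Step 1: Compute median = 27.50; label A = above, B = below.
Labels in order: ABABABAABABABB  (n_A = 7, n_B = 7)
Step 2: Count runs R = 12.
Step 3: Under H0 (random ordering), E[R] = 2*n_A*n_B/(n_A+n_B) + 1 = 2*7*7/14 + 1 = 8.0000.
        Var[R] = 2*n_A*n_B*(2*n_A*n_B - n_A - n_B) / ((n_A+n_B)^2 * (n_A+n_B-1)) = 8232/2548 = 3.2308.
        SD[R] = 1.7974.
Step 4: Continuity-corrected z = (R - 0.5 - E[R]) / SD[R] = (12 - 0.5 - 8.0000) / 1.7974 = 1.9472.
Step 5: Two-sided p-value via normal approximation = 2*(1 - Phi(|z|)) = 0.051508.
Step 6: alpha = 0.1. reject H0.

R = 12, z = 1.9472, p = 0.051508, reject H0.


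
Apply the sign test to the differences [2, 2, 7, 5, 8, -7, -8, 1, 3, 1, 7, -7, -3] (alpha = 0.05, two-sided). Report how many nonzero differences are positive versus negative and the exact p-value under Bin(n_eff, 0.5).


Step 1: Discard zero differences. Original n = 13; n_eff = number of nonzero differences = 13.
Nonzero differences (with sign): +2, +2, +7, +5, +8, -7, -8, +1, +3, +1, +7, -7, -3
Step 2: Count signs: positive = 9, negative = 4.
Step 3: Under H0: P(positive) = 0.5, so the number of positives S ~ Bin(13, 0.5).
Step 4: Two-sided exact p-value = sum of Bin(13,0.5) probabilities at or below the observed probability = 0.266846.
Step 5: alpha = 0.05. fail to reject H0.

n_eff = 13, pos = 9, neg = 4, p = 0.266846, fail to reject H0.


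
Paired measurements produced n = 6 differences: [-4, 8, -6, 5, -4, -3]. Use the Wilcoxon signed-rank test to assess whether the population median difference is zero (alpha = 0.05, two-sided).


Step 1: Drop any zero differences (none here) and take |d_i|.
|d| = [4, 8, 6, 5, 4, 3]
Step 2: Midrank |d_i| (ties get averaged ranks).
ranks: |4|->2.5, |8|->6, |6|->5, |5|->4, |4|->2.5, |3|->1
Step 3: Attach original signs; sum ranks with positive sign and with negative sign.
W+ = 6 + 4 = 10
W- = 2.5 + 5 + 2.5 + 1 = 11
(Check: W+ + W- = 21 should equal n(n+1)/2 = 21.)
Step 4: Test statistic W = min(W+, W-) = 10.
Step 5: Ties in |d|, so use the tie-corrected normal approximation.
        E[W] = n(n+1)/4 = 6*7/4 = 10.5.
        Tie groups: |d|=4 (t=2); sum(t^3 - t) = 6.
        Var[W] = n(n+1)(2n+1)/24 - sum(t^3-t)/48 = 546/24 - 6/48 = 22.625.
        z = (W - E[W]) / sqrt(Var[W]) = (10 - 10.5) / 4.7566 = -0.1051.
        Two-sided p = 2*Phi(z) = 0.916282.
Step 6: alpha = 0.05. fail to reject H0.

W+ = 10, W- = 11, W = min = 10, p = 0.916282, fail to reject H0.


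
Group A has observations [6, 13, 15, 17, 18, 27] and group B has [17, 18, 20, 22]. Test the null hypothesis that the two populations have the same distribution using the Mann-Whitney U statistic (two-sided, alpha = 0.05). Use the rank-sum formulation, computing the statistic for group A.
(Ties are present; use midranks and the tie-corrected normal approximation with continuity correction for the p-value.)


Step 1: Combine and sort all 10 observations; assign midranks.
sorted (value, group): (6,X), (13,X), (15,X), (17,X), (17,Y), (18,X), (18,Y), (20,Y), (22,Y), (27,X)
ranks: 6->1, 13->2, 15->3, 17->4.5, 17->4.5, 18->6.5, 18->6.5, 20->8, 22->9, 27->10
Step 2: Rank sum for X: R1 = 1 + 2 + 3 + 4.5 + 6.5 + 10 = 27.
Step 3: U_X = R1 - n1(n1+1)/2 = 27 - 6*7/2 = 27 - 21 = 6.
       U_Y = n1*n2 - U_X = 24 - 6 = 18.
Step 4: Ties are present, so use the tie-corrected normal approximation (with continuity correction) for the p-value.
Step 5: p-value = 0.238089; compare to alpha = 0.05. fail to reject H0.

U_X = 6, p = 0.238089, fail to reject H0 at alpha = 0.05.


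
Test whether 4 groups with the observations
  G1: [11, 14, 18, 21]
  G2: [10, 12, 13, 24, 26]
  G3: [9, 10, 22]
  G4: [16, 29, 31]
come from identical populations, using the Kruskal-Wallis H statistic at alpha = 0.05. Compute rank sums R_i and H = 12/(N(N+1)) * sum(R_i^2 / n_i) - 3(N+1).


Step 1: Combine all N = 15 observations and assign midranks.
sorted (value, group, rank): (9,G3,1), (10,G2,2.5), (10,G3,2.5), (11,G1,4), (12,G2,5), (13,G2,6), (14,G1,7), (16,G4,8), (18,G1,9), (21,G1,10), (22,G3,11), (24,G2,12), (26,G2,13), (29,G4,14), (31,G4,15)
Step 2: Sum ranks within each group.
R_1 = 30 (n_1 = 4)
R_2 = 38.5 (n_2 = 5)
R_3 = 14.5 (n_3 = 3)
R_4 = 37 (n_4 = 3)
Step 3: H = 12/(N(N+1)) * sum(R_i^2/n_i) - 3(N+1)
     = 12/(15*16) * (30^2/4 + 38.5^2/5 + 14.5^2/3 + 37^2/3) - 3*16
     = 0.050000 * 1047.87 - 48
     = 4.393333.
Step 4: Ties present; correction factor C = 1 - 6/(15^3 - 15) = 0.998214. Corrected H = 4.393333 / 0.998214 = 4.401193.
Step 5: Under H0, H ~ chi^2(3); p-value = 0.221275.
Step 6: alpha = 0.05. fail to reject H0.

H = 4.4012, df = 3, p = 0.221275, fail to reject H0.


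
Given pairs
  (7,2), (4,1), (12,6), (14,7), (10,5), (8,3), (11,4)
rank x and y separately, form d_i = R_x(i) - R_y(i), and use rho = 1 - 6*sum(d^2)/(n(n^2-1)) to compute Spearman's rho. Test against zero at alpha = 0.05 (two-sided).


Step 1: Rank x and y separately (midranks; no ties here).
rank(x): 7->2, 4->1, 12->6, 14->7, 10->4, 8->3, 11->5
rank(y): 2->2, 1->1, 6->6, 7->7, 5->5, 3->3, 4->4
Step 2: d_i = R_x(i) - R_y(i); compute d_i^2.
  (2-2)^2=0, (1-1)^2=0, (6-6)^2=0, (7-7)^2=0, (4-5)^2=1, (3-3)^2=0, (5-4)^2=1
sum(d^2) = 2.
Step 3: rho = 1 - 6*2 / (7*(7^2 - 1)) = 1 - 12/336 = 0.964286.
Step 4: Under H0, t = rho * sqrt((n-2)/(1-rho^2)) = 8.1408 ~ t(5).
Step 5: Two-sided p-value from the t-distribution with 5 df = 0.000454.
Step 6: alpha = 0.05. reject H0.

rho = 0.9643, p = 0.000454, reject H0 at alpha = 0.05.


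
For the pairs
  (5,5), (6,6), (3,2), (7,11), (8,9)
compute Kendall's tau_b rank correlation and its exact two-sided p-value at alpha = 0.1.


Step 1: Enumerate the 10 unordered pairs (i,j) with i<j and classify each by sign(x_j-x_i) * sign(y_j-y_i).
  (1,2):dx=+1,dy=+1->C; (1,3):dx=-2,dy=-3->C; (1,4):dx=+2,dy=+6->C; (1,5):dx=+3,dy=+4->C
  (2,3):dx=-3,dy=-4->C; (2,4):dx=+1,dy=+5->C; (2,5):dx=+2,dy=+3->C; (3,4):dx=+4,dy=+9->C
  (3,5):dx=+5,dy=+7->C; (4,5):dx=+1,dy=-2->D
Step 2: C = 9, D = 1, total pairs = 10.
Step 3: tau = (C - D)/(n(n-1)/2) = (9 - 1)/10 = 0.800000.
Step 4: Exact two-sided p-value (enumerate n! = 120 permutations of y under H0): p = 0.083333.
Step 5: alpha = 0.1. reject H0.

tau_b = 0.8000 (C=9, D=1), p = 0.083333, reject H0.


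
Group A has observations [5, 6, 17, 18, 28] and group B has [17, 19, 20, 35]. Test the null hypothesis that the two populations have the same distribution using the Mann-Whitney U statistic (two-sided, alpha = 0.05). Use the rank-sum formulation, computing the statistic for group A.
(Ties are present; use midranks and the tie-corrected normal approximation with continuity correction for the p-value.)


Step 1: Combine and sort all 9 observations; assign midranks.
sorted (value, group): (5,X), (6,X), (17,X), (17,Y), (18,X), (19,Y), (20,Y), (28,X), (35,Y)
ranks: 5->1, 6->2, 17->3.5, 17->3.5, 18->5, 19->6, 20->7, 28->8, 35->9
Step 2: Rank sum for X: R1 = 1 + 2 + 3.5 + 5 + 8 = 19.5.
Step 3: U_X = R1 - n1(n1+1)/2 = 19.5 - 5*6/2 = 19.5 - 15 = 4.5.
       U_Y = n1*n2 - U_X = 20 - 4.5 = 15.5.
Step 4: Ties are present, so use the tie-corrected normal approximation (with continuity correction) for the p-value.
Step 5: p-value = 0.218742; compare to alpha = 0.05. fail to reject H0.

U_X = 4.5, p = 0.218742, fail to reject H0 at alpha = 0.05.


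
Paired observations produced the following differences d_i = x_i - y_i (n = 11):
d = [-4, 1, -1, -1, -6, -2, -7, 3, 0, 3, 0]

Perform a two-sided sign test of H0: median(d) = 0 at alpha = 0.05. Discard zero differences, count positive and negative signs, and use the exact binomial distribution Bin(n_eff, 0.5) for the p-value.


Step 1: Discard zero differences. Original n = 11; n_eff = number of nonzero differences = 9.
Nonzero differences (with sign): -4, +1, -1, -1, -6, -2, -7, +3, +3
Step 2: Count signs: positive = 3, negative = 6.
Step 3: Under H0: P(positive) = 0.5, so the number of positives S ~ Bin(9, 0.5).
Step 4: Two-sided exact p-value = sum of Bin(9,0.5) probabilities at or below the observed probability = 0.507812.
Step 5: alpha = 0.05. fail to reject H0.

n_eff = 9, pos = 3, neg = 6, p = 0.507812, fail to reject H0.


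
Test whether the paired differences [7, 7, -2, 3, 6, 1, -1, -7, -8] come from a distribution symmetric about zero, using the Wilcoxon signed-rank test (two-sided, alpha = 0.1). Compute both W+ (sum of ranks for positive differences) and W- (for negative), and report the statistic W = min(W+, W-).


Step 1: Drop any zero differences (none here) and take |d_i|.
|d| = [7, 7, 2, 3, 6, 1, 1, 7, 8]
Step 2: Midrank |d_i| (ties get averaged ranks).
ranks: |7|->7, |7|->7, |2|->3, |3|->4, |6|->5, |1|->1.5, |1|->1.5, |7|->7, |8|->9
Step 3: Attach original signs; sum ranks with positive sign and with negative sign.
W+ = 7 + 7 + 4 + 5 + 1.5 = 24.5
W- = 3 + 1.5 + 7 + 9 = 20.5
(Check: W+ + W- = 45 should equal n(n+1)/2 = 45.)
Step 4: Test statistic W = min(W+, W-) = 20.5.
Step 5: Ties in |d|, so use the tie-corrected normal approximation.
        E[W] = n(n+1)/4 = 9*10/4 = 22.5.
        Tie groups: |d|=1 (t=2), |d|=7 (t=3); sum(t^3 - t) = 30.
        Var[W] = n(n+1)(2n+1)/24 - sum(t^3-t)/48 = 1710/24 - 30/48 = 70.625.
        z = (W - E[W]) / sqrt(Var[W]) = (20.5 - 22.5) / 8.4039 = -0.2380.
        Two-sided p = 2*Phi(z) = 0.811892.
Step 6: alpha = 0.1. fail to reject H0.

W+ = 24.5, W- = 20.5, W = min = 20.5, p = 0.811892, fail to reject H0.


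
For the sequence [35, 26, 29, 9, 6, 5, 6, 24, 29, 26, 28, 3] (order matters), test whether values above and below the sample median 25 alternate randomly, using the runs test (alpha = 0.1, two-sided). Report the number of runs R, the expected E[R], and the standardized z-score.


Step 1: Compute median = 25; label A = above, B = below.
Labels in order: AAABBBBBAAAB  (n_A = 6, n_B = 6)
Step 2: Count runs R = 4.
Step 3: Under H0 (random ordering), E[R] = 2*n_A*n_B/(n_A+n_B) + 1 = 2*6*6/12 + 1 = 7.0000.
        Var[R] = 2*n_A*n_B*(2*n_A*n_B - n_A - n_B) / ((n_A+n_B)^2 * (n_A+n_B-1)) = 4320/1584 = 2.7273.
        SD[R] = 1.6514.
Step 4: Continuity-corrected z = (R + 0.5 - E[R]) / SD[R] = (4 + 0.5 - 7.0000) / 1.6514 = -1.5138.
Step 5: Two-sided p-value via normal approximation = 2*(1 - Phi(|z|)) = 0.130070.
Step 6: alpha = 0.1. fail to reject H0.

R = 4, z = -1.5138, p = 0.130070, fail to reject H0.


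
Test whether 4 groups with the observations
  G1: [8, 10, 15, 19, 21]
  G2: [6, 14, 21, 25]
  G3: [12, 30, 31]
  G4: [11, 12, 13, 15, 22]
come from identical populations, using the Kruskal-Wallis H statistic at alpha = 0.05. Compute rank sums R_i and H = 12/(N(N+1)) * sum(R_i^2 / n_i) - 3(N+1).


Step 1: Combine all N = 17 observations and assign midranks.
sorted (value, group, rank): (6,G2,1), (8,G1,2), (10,G1,3), (11,G4,4), (12,G3,5.5), (12,G4,5.5), (13,G4,7), (14,G2,8), (15,G1,9.5), (15,G4,9.5), (19,G1,11), (21,G1,12.5), (21,G2,12.5), (22,G4,14), (25,G2,15), (30,G3,16), (31,G3,17)
Step 2: Sum ranks within each group.
R_1 = 38 (n_1 = 5)
R_2 = 36.5 (n_2 = 4)
R_3 = 38.5 (n_3 = 3)
R_4 = 40 (n_4 = 5)
Step 3: H = 12/(N(N+1)) * sum(R_i^2/n_i) - 3(N+1)
     = 12/(17*18) * (38^2/5 + 36.5^2/4 + 38.5^2/3 + 40^2/5) - 3*18
     = 0.039216 * 1435.95 - 54
     = 2.311601.
Step 4: Ties present; correction factor C = 1 - 18/(17^3 - 17) = 0.996324. Corrected H = 2.311601 / 0.996324 = 2.320131.
Step 5: Under H0, H ~ chi^2(3); p-value = 0.508675.
Step 6: alpha = 0.05. fail to reject H0.

H = 2.3201, df = 3, p = 0.508675, fail to reject H0.


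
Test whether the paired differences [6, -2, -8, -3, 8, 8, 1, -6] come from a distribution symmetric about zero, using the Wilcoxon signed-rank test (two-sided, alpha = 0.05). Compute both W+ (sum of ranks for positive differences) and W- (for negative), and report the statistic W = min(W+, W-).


Step 1: Drop any zero differences (none here) and take |d_i|.
|d| = [6, 2, 8, 3, 8, 8, 1, 6]
Step 2: Midrank |d_i| (ties get averaged ranks).
ranks: |6|->4.5, |2|->2, |8|->7, |3|->3, |8|->7, |8|->7, |1|->1, |6|->4.5
Step 3: Attach original signs; sum ranks with positive sign and with negative sign.
W+ = 4.5 + 7 + 7 + 1 = 19.5
W- = 2 + 7 + 3 + 4.5 = 16.5
(Check: W+ + W- = 36 should equal n(n+1)/2 = 36.)
Step 4: Test statistic W = min(W+, W-) = 16.5.
Step 5: Ties in |d|, so use the tie-corrected normal approximation.
        E[W] = n(n+1)/4 = 8*9/4 = 18.
        Tie groups: |d|=6 (t=2), |d|=8 (t=3); sum(t^3 - t) = 30.
        Var[W] = n(n+1)(2n+1)/24 - sum(t^3-t)/48 = 1224/24 - 30/48 = 50.375.
        z = (W - E[W]) / sqrt(Var[W]) = (16.5 - 18) / 7.0975 = -0.2113.
        Two-sided p = 2*Phi(z) = 0.832621.
Step 6: alpha = 0.05. fail to reject H0.

W+ = 19.5, W- = 16.5, W = min = 16.5, p = 0.832621, fail to reject H0.


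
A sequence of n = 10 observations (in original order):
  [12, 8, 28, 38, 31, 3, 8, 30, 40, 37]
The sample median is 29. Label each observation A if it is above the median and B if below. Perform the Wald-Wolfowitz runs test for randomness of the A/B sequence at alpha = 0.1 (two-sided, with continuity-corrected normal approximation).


Step 1: Compute median = 29; label A = above, B = below.
Labels in order: BBBAABBAAA  (n_A = 5, n_B = 5)
Step 2: Count runs R = 4.
Step 3: Under H0 (random ordering), E[R] = 2*n_A*n_B/(n_A+n_B) + 1 = 2*5*5/10 + 1 = 6.0000.
        Var[R] = 2*n_A*n_B*(2*n_A*n_B - n_A - n_B) / ((n_A+n_B)^2 * (n_A+n_B-1)) = 2000/900 = 2.2222.
        SD[R] = 1.4907.
Step 4: Continuity-corrected z = (R + 0.5 - E[R]) / SD[R] = (4 + 0.5 - 6.0000) / 1.4907 = -1.0062.
Step 5: Two-sided p-value via normal approximation = 2*(1 - Phi(|z|)) = 0.314305.
Step 6: alpha = 0.1. fail to reject H0.

R = 4, z = -1.0062, p = 0.314305, fail to reject H0.


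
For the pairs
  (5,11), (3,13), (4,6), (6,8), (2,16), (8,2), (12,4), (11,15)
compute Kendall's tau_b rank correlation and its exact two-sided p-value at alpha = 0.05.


Step 1: Enumerate the 28 unordered pairs (i,j) with i<j and classify each by sign(x_j-x_i) * sign(y_j-y_i).
  (1,2):dx=-2,dy=+2->D; (1,3):dx=-1,dy=-5->C; (1,4):dx=+1,dy=-3->D; (1,5):dx=-3,dy=+5->D
  (1,6):dx=+3,dy=-9->D; (1,7):dx=+7,dy=-7->D; (1,8):dx=+6,dy=+4->C; (2,3):dx=+1,dy=-7->D
  (2,4):dx=+3,dy=-5->D; (2,5):dx=-1,dy=+3->D; (2,6):dx=+5,dy=-11->D; (2,7):dx=+9,dy=-9->D
  (2,8):dx=+8,dy=+2->C; (3,4):dx=+2,dy=+2->C; (3,5):dx=-2,dy=+10->D; (3,6):dx=+4,dy=-4->D
  (3,7):dx=+8,dy=-2->D; (3,8):dx=+7,dy=+9->C; (4,5):dx=-4,dy=+8->D; (4,6):dx=+2,dy=-6->D
  (4,7):dx=+6,dy=-4->D; (4,8):dx=+5,dy=+7->C; (5,6):dx=+6,dy=-14->D; (5,7):dx=+10,dy=-12->D
  (5,8):dx=+9,dy=-1->D; (6,7):dx=+4,dy=+2->C; (6,8):dx=+3,dy=+13->C; (7,8):dx=-1,dy=+11->D
Step 2: C = 8, D = 20, total pairs = 28.
Step 3: tau = (C - D)/(n(n-1)/2) = (8 - 20)/28 = -0.428571.
Step 4: Exact two-sided p-value (enumerate n! = 40320 permutations of y under H0): p = 0.178869.
Step 5: alpha = 0.05. fail to reject H0.

tau_b = -0.4286 (C=8, D=20), p = 0.178869, fail to reject H0.


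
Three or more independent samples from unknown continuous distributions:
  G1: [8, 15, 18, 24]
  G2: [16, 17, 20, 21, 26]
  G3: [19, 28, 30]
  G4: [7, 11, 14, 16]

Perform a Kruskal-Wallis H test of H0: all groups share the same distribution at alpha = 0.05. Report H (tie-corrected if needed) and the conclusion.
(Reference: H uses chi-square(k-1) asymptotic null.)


Step 1: Combine all N = 16 observations and assign midranks.
sorted (value, group, rank): (7,G4,1), (8,G1,2), (11,G4,3), (14,G4,4), (15,G1,5), (16,G2,6.5), (16,G4,6.5), (17,G2,8), (18,G1,9), (19,G3,10), (20,G2,11), (21,G2,12), (24,G1,13), (26,G2,14), (28,G3,15), (30,G3,16)
Step 2: Sum ranks within each group.
R_1 = 29 (n_1 = 4)
R_2 = 51.5 (n_2 = 5)
R_3 = 41 (n_3 = 3)
R_4 = 14.5 (n_4 = 4)
Step 3: H = 12/(N(N+1)) * sum(R_i^2/n_i) - 3(N+1)
     = 12/(16*17) * (29^2/4 + 51.5^2/5 + 41^2/3 + 14.5^2/4) - 3*17
     = 0.044118 * 1353.6 - 51
     = 8.717463.
Step 4: Ties present; correction factor C = 1 - 6/(16^3 - 16) = 0.998529. Corrected H = 8.717463 / 0.998529 = 8.730302.
Step 5: Under H0, H ~ chi^2(3); p-value = 0.033100.
Step 6: alpha = 0.05. reject H0.

H = 8.7303, df = 3, p = 0.033100, reject H0.


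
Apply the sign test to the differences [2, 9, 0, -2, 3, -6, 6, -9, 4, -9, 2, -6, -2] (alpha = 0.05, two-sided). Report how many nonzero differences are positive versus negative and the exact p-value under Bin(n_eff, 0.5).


Step 1: Discard zero differences. Original n = 13; n_eff = number of nonzero differences = 12.
Nonzero differences (with sign): +2, +9, -2, +3, -6, +6, -9, +4, -9, +2, -6, -2
Step 2: Count signs: positive = 6, negative = 6.
Step 3: Under H0: P(positive) = 0.5, so the number of positives S ~ Bin(12, 0.5).
Step 4: Two-sided exact p-value = sum of Bin(12,0.5) probabilities at or below the observed probability = 1.000000.
Step 5: alpha = 0.05. fail to reject H0.

n_eff = 12, pos = 6, neg = 6, p = 1.000000, fail to reject H0.


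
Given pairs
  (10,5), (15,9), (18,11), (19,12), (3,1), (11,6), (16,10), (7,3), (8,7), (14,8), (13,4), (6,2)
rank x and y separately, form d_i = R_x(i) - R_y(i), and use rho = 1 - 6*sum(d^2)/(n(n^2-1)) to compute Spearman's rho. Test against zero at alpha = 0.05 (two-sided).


Step 1: Rank x and y separately (midranks; no ties here).
rank(x): 10->5, 15->9, 18->11, 19->12, 3->1, 11->6, 16->10, 7->3, 8->4, 14->8, 13->7, 6->2
rank(y): 5->5, 9->9, 11->11, 12->12, 1->1, 6->6, 10->10, 3->3, 7->7, 8->8, 4->4, 2->2
Step 2: d_i = R_x(i) - R_y(i); compute d_i^2.
  (5-5)^2=0, (9-9)^2=0, (11-11)^2=0, (12-12)^2=0, (1-1)^2=0, (6-6)^2=0, (10-10)^2=0, (3-3)^2=0, (4-7)^2=9, (8-8)^2=0, (7-4)^2=9, (2-2)^2=0
sum(d^2) = 18.
Step 3: rho = 1 - 6*18 / (12*(12^2 - 1)) = 1 - 108/1716 = 0.937063.
Step 4: Under H0, t = rho * sqrt((n-2)/(1-rho^2)) = 8.4868 ~ t(10).
Step 5: Two-sided p-value from the t-distribution with 10 df = 0.000007.
Step 6: alpha = 0.05. reject H0.

rho = 0.9371, p = 0.000007, reject H0 at alpha = 0.05.


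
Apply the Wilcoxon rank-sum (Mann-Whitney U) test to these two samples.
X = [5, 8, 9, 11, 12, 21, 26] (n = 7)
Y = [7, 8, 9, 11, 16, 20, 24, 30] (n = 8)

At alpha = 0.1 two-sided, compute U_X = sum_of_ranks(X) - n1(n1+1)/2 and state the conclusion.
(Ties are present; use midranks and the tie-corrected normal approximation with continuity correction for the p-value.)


Step 1: Combine and sort all 15 observations; assign midranks.
sorted (value, group): (5,X), (7,Y), (8,X), (8,Y), (9,X), (9,Y), (11,X), (11,Y), (12,X), (16,Y), (20,Y), (21,X), (24,Y), (26,X), (30,Y)
ranks: 5->1, 7->2, 8->3.5, 8->3.5, 9->5.5, 9->5.5, 11->7.5, 11->7.5, 12->9, 16->10, 20->11, 21->12, 24->13, 26->14, 30->15
Step 2: Rank sum for X: R1 = 1 + 3.5 + 5.5 + 7.5 + 9 + 12 + 14 = 52.5.
Step 3: U_X = R1 - n1(n1+1)/2 = 52.5 - 7*8/2 = 52.5 - 28 = 24.5.
       U_Y = n1*n2 - U_X = 56 - 24.5 = 31.5.
Step 4: Ties are present, so use the tie-corrected normal approximation (with continuity correction) for the p-value.
Step 5: p-value = 0.727753; compare to alpha = 0.1. fail to reject H0.

U_X = 24.5, p = 0.727753, fail to reject H0 at alpha = 0.1.


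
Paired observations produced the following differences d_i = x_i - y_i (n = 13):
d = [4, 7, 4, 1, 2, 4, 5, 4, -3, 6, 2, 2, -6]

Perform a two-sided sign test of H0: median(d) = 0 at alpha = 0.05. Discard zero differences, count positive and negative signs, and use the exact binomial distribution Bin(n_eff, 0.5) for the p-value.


Step 1: Discard zero differences. Original n = 13; n_eff = number of nonzero differences = 13.
Nonzero differences (with sign): +4, +7, +4, +1, +2, +4, +5, +4, -3, +6, +2, +2, -6
Step 2: Count signs: positive = 11, negative = 2.
Step 3: Under H0: P(positive) = 0.5, so the number of positives S ~ Bin(13, 0.5).
Step 4: Two-sided exact p-value = sum of Bin(13,0.5) probabilities at or below the observed probability = 0.022461.
Step 5: alpha = 0.05. reject H0.

n_eff = 13, pos = 11, neg = 2, p = 0.022461, reject H0.


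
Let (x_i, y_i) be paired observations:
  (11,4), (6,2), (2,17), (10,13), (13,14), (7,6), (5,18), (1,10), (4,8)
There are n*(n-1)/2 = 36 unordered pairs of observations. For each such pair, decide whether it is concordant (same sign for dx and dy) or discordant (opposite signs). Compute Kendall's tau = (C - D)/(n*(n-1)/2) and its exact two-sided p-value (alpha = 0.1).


Step 1: Enumerate the 36 unordered pairs (i,j) with i<j and classify each by sign(x_j-x_i) * sign(y_j-y_i).
  (1,2):dx=-5,dy=-2->C; (1,3):dx=-9,dy=+13->D; (1,4):dx=-1,dy=+9->D; (1,5):dx=+2,dy=+10->C
  (1,6):dx=-4,dy=+2->D; (1,7):dx=-6,dy=+14->D; (1,8):dx=-10,dy=+6->D; (1,9):dx=-7,dy=+4->D
  (2,3):dx=-4,dy=+15->D; (2,4):dx=+4,dy=+11->C; (2,5):dx=+7,dy=+12->C; (2,6):dx=+1,dy=+4->C
  (2,7):dx=-1,dy=+16->D; (2,8):dx=-5,dy=+8->D; (2,9):dx=-2,dy=+6->D; (3,4):dx=+8,dy=-4->D
  (3,5):dx=+11,dy=-3->D; (3,6):dx=+5,dy=-11->D; (3,7):dx=+3,dy=+1->C; (3,8):dx=-1,dy=-7->C
  (3,9):dx=+2,dy=-9->D; (4,5):dx=+3,dy=+1->C; (4,6):dx=-3,dy=-7->C; (4,7):dx=-5,dy=+5->D
  (4,8):dx=-9,dy=-3->C; (4,9):dx=-6,dy=-5->C; (5,6):dx=-6,dy=-8->C; (5,7):dx=-8,dy=+4->D
  (5,8):dx=-12,dy=-4->C; (5,9):dx=-9,dy=-6->C; (6,7):dx=-2,dy=+12->D; (6,8):dx=-6,dy=+4->D
  (6,9):dx=-3,dy=+2->D; (7,8):dx=-4,dy=-8->C; (7,9):dx=-1,dy=-10->C; (8,9):dx=+3,dy=-2->D
Step 2: C = 16, D = 20, total pairs = 36.
Step 3: tau = (C - D)/(n(n-1)/2) = (16 - 20)/36 = -0.111111.
Step 4: Exact two-sided p-value (enumerate n! = 362880 permutations of y under H0): p = 0.761414.
Step 5: alpha = 0.1. fail to reject H0.

tau_b = -0.1111 (C=16, D=20), p = 0.761414, fail to reject H0.


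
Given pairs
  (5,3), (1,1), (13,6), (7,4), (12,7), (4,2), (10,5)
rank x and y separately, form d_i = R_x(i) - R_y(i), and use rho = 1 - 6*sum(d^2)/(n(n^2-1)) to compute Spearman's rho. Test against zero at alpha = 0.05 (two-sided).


Step 1: Rank x and y separately (midranks; no ties here).
rank(x): 5->3, 1->1, 13->7, 7->4, 12->6, 4->2, 10->5
rank(y): 3->3, 1->1, 6->6, 4->4, 7->7, 2->2, 5->5
Step 2: d_i = R_x(i) - R_y(i); compute d_i^2.
  (3-3)^2=0, (1-1)^2=0, (7-6)^2=1, (4-4)^2=0, (6-7)^2=1, (2-2)^2=0, (5-5)^2=0
sum(d^2) = 2.
Step 3: rho = 1 - 6*2 / (7*(7^2 - 1)) = 1 - 12/336 = 0.964286.
Step 4: Under H0, t = rho * sqrt((n-2)/(1-rho^2)) = 8.1408 ~ t(5).
Step 5: Two-sided p-value from the t-distribution with 5 df = 0.000454.
Step 6: alpha = 0.05. reject H0.

rho = 0.9643, p = 0.000454, reject H0 at alpha = 0.05.


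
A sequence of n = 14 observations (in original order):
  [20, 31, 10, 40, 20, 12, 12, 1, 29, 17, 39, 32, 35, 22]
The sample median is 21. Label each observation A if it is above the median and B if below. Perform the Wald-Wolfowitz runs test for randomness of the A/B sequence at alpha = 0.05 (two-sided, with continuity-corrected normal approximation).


Step 1: Compute median = 21; label A = above, B = below.
Labels in order: BABABBBBABAAAA  (n_A = 7, n_B = 7)
Step 2: Count runs R = 8.
Step 3: Under H0 (random ordering), E[R] = 2*n_A*n_B/(n_A+n_B) + 1 = 2*7*7/14 + 1 = 8.0000.
        Var[R] = 2*n_A*n_B*(2*n_A*n_B - n_A - n_B) / ((n_A+n_B)^2 * (n_A+n_B-1)) = 8232/2548 = 3.2308.
        SD[R] = 1.7974.
Step 4: R = E[R], so z = 0 with no continuity correction.
Step 5: Two-sided p-value via normal approximation = 2*(1 - Phi(|z|)) = 1.000000.
Step 6: alpha = 0.05. fail to reject H0.

R = 8, z = 0.0000, p = 1.000000, fail to reject H0.


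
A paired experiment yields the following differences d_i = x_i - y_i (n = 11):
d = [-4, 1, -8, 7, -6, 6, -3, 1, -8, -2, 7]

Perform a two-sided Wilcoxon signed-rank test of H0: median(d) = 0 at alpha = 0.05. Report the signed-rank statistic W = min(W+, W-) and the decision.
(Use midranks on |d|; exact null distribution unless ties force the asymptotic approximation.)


Step 1: Drop any zero differences (none here) and take |d_i|.
|d| = [4, 1, 8, 7, 6, 6, 3, 1, 8, 2, 7]
Step 2: Midrank |d_i| (ties get averaged ranks).
ranks: |4|->5, |1|->1.5, |8|->10.5, |7|->8.5, |6|->6.5, |6|->6.5, |3|->4, |1|->1.5, |8|->10.5, |2|->3, |7|->8.5
Step 3: Attach original signs; sum ranks with positive sign and with negative sign.
W+ = 1.5 + 8.5 + 6.5 + 1.5 + 8.5 = 26.5
W- = 5 + 10.5 + 6.5 + 4 + 10.5 + 3 = 39.5
(Check: W+ + W- = 66 should equal n(n+1)/2 = 66.)
Step 4: Test statistic W = min(W+, W-) = 26.5.
Step 5: Ties in |d|, so use the tie-corrected normal approximation.
        E[W] = n(n+1)/4 = 11*12/4 = 33.
        Tie groups: |d|=1 (t=2), |d|=6 (t=2), |d|=7 (t=2), |d|=8 (t=2); sum(t^3 - t) = 24.
        Var[W] = n(n+1)(2n+1)/24 - sum(t^3-t)/48 = 3036/24 - 24/48 = 126.
        z = (W - E[W]) / sqrt(Var[W]) = (26.5 - 33) / 11.2250 = -0.5791.
        Two-sided p = 2*Phi(z) = 0.562545.
Step 6: alpha = 0.05. fail to reject H0.

W+ = 26.5, W- = 39.5, W = min = 26.5, p = 0.562545, fail to reject H0.


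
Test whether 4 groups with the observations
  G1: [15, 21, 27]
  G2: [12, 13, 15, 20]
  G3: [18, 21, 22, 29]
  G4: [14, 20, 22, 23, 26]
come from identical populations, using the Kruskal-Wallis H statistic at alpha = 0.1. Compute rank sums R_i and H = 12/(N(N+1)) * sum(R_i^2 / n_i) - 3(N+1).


Step 1: Combine all N = 16 observations and assign midranks.
sorted (value, group, rank): (12,G2,1), (13,G2,2), (14,G4,3), (15,G1,4.5), (15,G2,4.5), (18,G3,6), (20,G2,7.5), (20,G4,7.5), (21,G1,9.5), (21,G3,9.5), (22,G3,11.5), (22,G4,11.5), (23,G4,13), (26,G4,14), (27,G1,15), (29,G3,16)
Step 2: Sum ranks within each group.
R_1 = 29 (n_1 = 3)
R_2 = 15 (n_2 = 4)
R_3 = 43 (n_3 = 4)
R_4 = 49 (n_4 = 5)
Step 3: H = 12/(N(N+1)) * sum(R_i^2/n_i) - 3(N+1)
     = 12/(16*17) * (29^2/3 + 15^2/4 + 43^2/4 + 49^2/5) - 3*17
     = 0.044118 * 1279.03 - 51
     = 5.427941.
Step 4: Ties present; correction factor C = 1 - 24/(16^3 - 16) = 0.994118. Corrected H = 5.427941 / 0.994118 = 5.460059.
Step 5: Under H0, H ~ chi^2(3); p-value = 0.141047.
Step 6: alpha = 0.1. fail to reject H0.

H = 5.4601, df = 3, p = 0.141047, fail to reject H0.


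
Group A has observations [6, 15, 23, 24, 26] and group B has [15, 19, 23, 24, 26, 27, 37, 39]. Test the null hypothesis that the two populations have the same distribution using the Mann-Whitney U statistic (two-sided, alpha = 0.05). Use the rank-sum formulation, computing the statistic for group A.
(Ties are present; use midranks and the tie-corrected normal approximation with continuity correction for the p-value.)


Step 1: Combine and sort all 13 observations; assign midranks.
sorted (value, group): (6,X), (15,X), (15,Y), (19,Y), (23,X), (23,Y), (24,X), (24,Y), (26,X), (26,Y), (27,Y), (37,Y), (39,Y)
ranks: 6->1, 15->2.5, 15->2.5, 19->4, 23->5.5, 23->5.5, 24->7.5, 24->7.5, 26->9.5, 26->9.5, 27->11, 37->12, 39->13
Step 2: Rank sum for X: R1 = 1 + 2.5 + 5.5 + 7.5 + 9.5 = 26.
Step 3: U_X = R1 - n1(n1+1)/2 = 26 - 5*6/2 = 26 - 15 = 11.
       U_Y = n1*n2 - U_X = 40 - 11 = 29.
Step 4: Ties are present, so use the tie-corrected normal approximation (with continuity correction) for the p-value.
Step 5: p-value = 0.210874; compare to alpha = 0.05. fail to reject H0.

U_X = 11, p = 0.210874, fail to reject H0 at alpha = 0.05.


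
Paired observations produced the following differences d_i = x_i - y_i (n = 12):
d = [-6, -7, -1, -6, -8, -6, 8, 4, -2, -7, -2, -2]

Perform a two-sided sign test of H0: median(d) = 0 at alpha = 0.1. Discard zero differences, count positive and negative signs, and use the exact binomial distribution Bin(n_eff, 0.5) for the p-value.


Step 1: Discard zero differences. Original n = 12; n_eff = number of nonzero differences = 12.
Nonzero differences (with sign): -6, -7, -1, -6, -8, -6, +8, +4, -2, -7, -2, -2
Step 2: Count signs: positive = 2, negative = 10.
Step 3: Under H0: P(positive) = 0.5, so the number of positives S ~ Bin(12, 0.5).
Step 4: Two-sided exact p-value = sum of Bin(12,0.5) probabilities at or below the observed probability = 0.038574.
Step 5: alpha = 0.1. reject H0.

n_eff = 12, pos = 2, neg = 10, p = 0.038574, reject H0.


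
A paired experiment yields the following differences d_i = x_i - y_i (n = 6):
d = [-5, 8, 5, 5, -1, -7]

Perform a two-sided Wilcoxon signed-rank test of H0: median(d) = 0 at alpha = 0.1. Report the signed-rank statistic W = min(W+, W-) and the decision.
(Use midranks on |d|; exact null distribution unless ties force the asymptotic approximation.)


Step 1: Drop any zero differences (none here) and take |d_i|.
|d| = [5, 8, 5, 5, 1, 7]
Step 2: Midrank |d_i| (ties get averaged ranks).
ranks: |5|->3, |8|->6, |5|->3, |5|->3, |1|->1, |7|->5
Step 3: Attach original signs; sum ranks with positive sign and with negative sign.
W+ = 6 + 3 + 3 = 12
W- = 3 + 1 + 5 = 9
(Check: W+ + W- = 21 should equal n(n+1)/2 = 21.)
Step 4: Test statistic W = min(W+, W-) = 9.
Step 5: Ties in |d|, so use the tie-corrected normal approximation.
        E[W] = n(n+1)/4 = 6*7/4 = 10.5.
        Tie groups: |d|=5 (t=3); sum(t^3 - t) = 24.
        Var[W] = n(n+1)(2n+1)/24 - sum(t^3-t)/48 = 546/24 - 24/48 = 22.25.
        z = (W - E[W]) / sqrt(Var[W]) = (9 - 10.5) / 4.7170 = -0.3180.
        Two-sided p = 2*Phi(z) = 0.750485.
Step 6: alpha = 0.1. fail to reject H0.

W+ = 12, W- = 9, W = min = 9, p = 0.750485, fail to reject H0.


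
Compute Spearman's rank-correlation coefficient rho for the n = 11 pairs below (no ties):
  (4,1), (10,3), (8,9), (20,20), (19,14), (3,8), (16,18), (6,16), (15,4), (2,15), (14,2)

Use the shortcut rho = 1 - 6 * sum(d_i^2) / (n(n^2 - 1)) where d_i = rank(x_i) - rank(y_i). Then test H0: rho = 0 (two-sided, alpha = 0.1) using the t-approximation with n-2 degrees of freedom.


Step 1: Rank x and y separately (midranks; no ties here).
rank(x): 4->3, 10->6, 8->5, 20->11, 19->10, 3->2, 16->9, 6->4, 15->8, 2->1, 14->7
rank(y): 1->1, 3->3, 9->6, 20->11, 14->7, 8->5, 18->10, 16->9, 4->4, 15->8, 2->2
Step 2: d_i = R_x(i) - R_y(i); compute d_i^2.
  (3-1)^2=4, (6-3)^2=9, (5-6)^2=1, (11-11)^2=0, (10-7)^2=9, (2-5)^2=9, (9-10)^2=1, (4-9)^2=25, (8-4)^2=16, (1-8)^2=49, (7-2)^2=25
sum(d^2) = 148.
Step 3: rho = 1 - 6*148 / (11*(11^2 - 1)) = 1 - 888/1320 = 0.327273.
Step 4: Under H0, t = rho * sqrt((n-2)/(1-rho^2)) = 1.0390 ~ t(9).
Step 5: Two-sided p-value from the t-distribution with 9 df = 0.325895.
Step 6: alpha = 0.1. fail to reject H0.

rho = 0.3273, p = 0.325895, fail to reject H0 at alpha = 0.1.


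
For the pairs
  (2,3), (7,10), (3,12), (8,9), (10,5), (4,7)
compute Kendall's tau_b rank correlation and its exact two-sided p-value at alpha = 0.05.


Step 1: Enumerate the 15 unordered pairs (i,j) with i<j and classify each by sign(x_j-x_i) * sign(y_j-y_i).
  (1,2):dx=+5,dy=+7->C; (1,3):dx=+1,dy=+9->C; (1,4):dx=+6,dy=+6->C; (1,5):dx=+8,dy=+2->C
  (1,6):dx=+2,dy=+4->C; (2,3):dx=-4,dy=+2->D; (2,4):dx=+1,dy=-1->D; (2,5):dx=+3,dy=-5->D
  (2,6):dx=-3,dy=-3->C; (3,4):dx=+5,dy=-3->D; (3,5):dx=+7,dy=-7->D; (3,6):dx=+1,dy=-5->D
  (4,5):dx=+2,dy=-4->D; (4,6):dx=-4,dy=-2->C; (5,6):dx=-6,dy=+2->D
Step 2: C = 7, D = 8, total pairs = 15.
Step 3: tau = (C - D)/(n(n-1)/2) = (7 - 8)/15 = -0.066667.
Step 4: Exact two-sided p-value (enumerate n! = 720 permutations of y under H0): p = 1.000000.
Step 5: alpha = 0.05. fail to reject H0.

tau_b = -0.0667 (C=7, D=8), p = 1.000000, fail to reject H0.
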